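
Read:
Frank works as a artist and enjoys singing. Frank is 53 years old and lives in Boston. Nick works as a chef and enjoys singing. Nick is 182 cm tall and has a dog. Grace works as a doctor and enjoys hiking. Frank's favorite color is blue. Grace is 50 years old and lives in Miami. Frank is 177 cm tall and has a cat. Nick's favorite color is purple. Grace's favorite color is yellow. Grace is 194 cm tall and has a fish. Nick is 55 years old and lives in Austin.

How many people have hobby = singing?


Count: 2

2


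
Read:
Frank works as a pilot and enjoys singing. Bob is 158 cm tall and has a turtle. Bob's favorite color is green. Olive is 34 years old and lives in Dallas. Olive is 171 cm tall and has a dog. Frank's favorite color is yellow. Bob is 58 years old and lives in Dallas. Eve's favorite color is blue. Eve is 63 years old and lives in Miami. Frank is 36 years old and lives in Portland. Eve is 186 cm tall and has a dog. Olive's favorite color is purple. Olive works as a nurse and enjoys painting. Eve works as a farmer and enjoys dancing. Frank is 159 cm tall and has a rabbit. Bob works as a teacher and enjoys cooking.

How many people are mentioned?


People: Frank, Bob, Eve, Olive. Count = 4

4


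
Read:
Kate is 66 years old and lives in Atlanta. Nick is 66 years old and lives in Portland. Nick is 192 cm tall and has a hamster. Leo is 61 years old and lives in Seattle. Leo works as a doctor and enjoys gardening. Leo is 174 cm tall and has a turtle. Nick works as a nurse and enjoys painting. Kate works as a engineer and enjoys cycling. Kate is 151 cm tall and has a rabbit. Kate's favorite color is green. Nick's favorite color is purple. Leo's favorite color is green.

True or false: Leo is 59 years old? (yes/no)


Leo is actually 61. no

no


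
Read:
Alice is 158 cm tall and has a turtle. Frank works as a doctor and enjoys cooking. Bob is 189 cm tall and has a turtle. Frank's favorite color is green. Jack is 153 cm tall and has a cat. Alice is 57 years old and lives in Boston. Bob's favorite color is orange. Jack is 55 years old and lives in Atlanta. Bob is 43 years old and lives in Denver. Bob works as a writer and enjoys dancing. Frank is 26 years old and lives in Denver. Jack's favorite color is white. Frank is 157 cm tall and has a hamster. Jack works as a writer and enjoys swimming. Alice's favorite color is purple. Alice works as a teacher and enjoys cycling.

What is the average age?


Sum=181, n=4, avg=45.25

45.25


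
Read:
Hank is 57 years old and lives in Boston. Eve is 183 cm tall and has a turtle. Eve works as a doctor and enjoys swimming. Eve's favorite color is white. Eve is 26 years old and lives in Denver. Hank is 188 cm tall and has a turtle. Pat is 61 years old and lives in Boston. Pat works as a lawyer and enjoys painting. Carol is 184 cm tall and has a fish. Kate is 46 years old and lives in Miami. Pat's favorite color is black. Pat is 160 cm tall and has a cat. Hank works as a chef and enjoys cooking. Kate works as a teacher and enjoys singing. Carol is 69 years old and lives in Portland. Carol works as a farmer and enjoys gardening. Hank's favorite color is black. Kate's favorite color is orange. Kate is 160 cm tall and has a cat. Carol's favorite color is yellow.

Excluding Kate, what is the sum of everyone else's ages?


Sum (excluding Kate): 213

213


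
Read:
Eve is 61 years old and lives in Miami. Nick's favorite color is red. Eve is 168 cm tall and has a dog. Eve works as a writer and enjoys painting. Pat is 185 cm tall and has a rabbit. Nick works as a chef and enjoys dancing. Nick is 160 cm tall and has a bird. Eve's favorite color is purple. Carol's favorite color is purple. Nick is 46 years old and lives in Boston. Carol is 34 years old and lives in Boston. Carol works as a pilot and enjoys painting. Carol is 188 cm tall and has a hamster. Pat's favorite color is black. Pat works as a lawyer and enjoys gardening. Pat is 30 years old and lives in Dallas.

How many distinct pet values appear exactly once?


Unique pet values: 4

4


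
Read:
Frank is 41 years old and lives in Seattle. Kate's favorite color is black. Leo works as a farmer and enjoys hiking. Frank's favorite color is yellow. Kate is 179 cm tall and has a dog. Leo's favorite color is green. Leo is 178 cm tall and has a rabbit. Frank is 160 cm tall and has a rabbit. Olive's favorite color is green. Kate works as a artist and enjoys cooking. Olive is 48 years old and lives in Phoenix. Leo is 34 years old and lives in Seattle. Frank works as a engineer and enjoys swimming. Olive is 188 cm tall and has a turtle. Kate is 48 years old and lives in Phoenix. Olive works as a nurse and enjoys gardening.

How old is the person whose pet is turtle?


Person with pet=turtle is Olive, age 48

48


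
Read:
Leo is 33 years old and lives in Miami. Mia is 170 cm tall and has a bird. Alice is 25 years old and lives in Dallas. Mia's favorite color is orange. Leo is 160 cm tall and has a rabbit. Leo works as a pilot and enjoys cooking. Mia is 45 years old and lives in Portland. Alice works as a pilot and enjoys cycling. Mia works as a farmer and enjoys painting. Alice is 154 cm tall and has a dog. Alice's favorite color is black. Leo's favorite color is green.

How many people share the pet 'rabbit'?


Count: 1

1


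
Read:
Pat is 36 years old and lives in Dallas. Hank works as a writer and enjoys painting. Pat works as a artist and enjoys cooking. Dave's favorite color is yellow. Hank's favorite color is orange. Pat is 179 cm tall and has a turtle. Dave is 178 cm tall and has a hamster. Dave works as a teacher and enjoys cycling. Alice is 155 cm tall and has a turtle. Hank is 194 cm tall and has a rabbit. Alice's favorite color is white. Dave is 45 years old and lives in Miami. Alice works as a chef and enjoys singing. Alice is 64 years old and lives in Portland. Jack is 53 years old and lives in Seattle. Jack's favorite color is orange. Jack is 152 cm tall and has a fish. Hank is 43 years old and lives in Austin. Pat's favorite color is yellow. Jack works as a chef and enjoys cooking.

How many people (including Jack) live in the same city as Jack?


Jack lives in Seattle. Count = 1

1


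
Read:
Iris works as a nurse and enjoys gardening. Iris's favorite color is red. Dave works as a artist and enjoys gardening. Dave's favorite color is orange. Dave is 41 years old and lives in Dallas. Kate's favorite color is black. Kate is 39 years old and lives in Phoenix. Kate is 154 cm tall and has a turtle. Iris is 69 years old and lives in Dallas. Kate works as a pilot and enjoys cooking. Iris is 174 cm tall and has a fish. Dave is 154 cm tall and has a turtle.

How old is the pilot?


The pilot is Kate, age 39

39


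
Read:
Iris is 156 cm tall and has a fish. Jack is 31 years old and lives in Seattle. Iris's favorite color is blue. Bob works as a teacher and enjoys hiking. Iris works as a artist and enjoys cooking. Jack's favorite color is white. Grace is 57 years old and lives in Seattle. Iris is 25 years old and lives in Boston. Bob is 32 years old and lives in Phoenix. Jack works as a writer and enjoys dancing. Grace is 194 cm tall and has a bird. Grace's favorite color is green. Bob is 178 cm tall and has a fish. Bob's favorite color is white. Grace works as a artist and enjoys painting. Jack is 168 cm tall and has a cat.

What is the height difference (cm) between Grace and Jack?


|194 - 168| = 26

26


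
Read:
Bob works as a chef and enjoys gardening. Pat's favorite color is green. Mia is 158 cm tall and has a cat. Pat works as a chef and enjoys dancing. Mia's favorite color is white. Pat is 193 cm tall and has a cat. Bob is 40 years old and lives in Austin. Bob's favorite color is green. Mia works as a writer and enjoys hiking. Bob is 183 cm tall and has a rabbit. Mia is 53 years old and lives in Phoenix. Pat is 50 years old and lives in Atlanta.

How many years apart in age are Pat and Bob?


50 vs 40, diff = 10

10


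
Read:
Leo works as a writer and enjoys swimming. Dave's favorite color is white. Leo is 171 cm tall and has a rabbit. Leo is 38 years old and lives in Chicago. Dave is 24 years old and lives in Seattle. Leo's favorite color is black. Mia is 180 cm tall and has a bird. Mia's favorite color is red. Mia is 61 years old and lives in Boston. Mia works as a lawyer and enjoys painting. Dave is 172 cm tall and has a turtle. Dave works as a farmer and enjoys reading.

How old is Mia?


Mia is 61 years old

61


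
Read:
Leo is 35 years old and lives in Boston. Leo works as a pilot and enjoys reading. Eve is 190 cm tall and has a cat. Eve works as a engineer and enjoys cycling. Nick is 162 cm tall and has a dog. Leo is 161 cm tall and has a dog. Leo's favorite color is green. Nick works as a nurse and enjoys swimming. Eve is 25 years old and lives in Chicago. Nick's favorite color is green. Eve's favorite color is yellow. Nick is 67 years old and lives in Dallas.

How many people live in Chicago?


Count in Chicago: 1

1


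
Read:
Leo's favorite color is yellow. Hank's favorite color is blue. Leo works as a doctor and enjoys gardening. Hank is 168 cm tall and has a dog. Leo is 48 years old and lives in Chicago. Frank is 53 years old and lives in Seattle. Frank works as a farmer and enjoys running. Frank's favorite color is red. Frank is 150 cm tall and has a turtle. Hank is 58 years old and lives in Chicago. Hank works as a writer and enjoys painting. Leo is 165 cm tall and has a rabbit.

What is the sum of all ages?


48+53+58 = 159

159


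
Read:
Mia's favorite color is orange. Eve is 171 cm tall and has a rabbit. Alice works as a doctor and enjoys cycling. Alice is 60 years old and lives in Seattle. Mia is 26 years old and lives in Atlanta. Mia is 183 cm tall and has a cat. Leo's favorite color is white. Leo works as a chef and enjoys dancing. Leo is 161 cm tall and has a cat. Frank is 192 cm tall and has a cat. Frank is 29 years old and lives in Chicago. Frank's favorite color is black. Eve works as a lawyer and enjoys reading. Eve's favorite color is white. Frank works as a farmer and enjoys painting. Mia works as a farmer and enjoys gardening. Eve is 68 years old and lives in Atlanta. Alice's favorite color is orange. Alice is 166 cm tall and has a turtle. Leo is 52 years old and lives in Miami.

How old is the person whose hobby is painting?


Person with hobby=painting is Frank, age 29

29


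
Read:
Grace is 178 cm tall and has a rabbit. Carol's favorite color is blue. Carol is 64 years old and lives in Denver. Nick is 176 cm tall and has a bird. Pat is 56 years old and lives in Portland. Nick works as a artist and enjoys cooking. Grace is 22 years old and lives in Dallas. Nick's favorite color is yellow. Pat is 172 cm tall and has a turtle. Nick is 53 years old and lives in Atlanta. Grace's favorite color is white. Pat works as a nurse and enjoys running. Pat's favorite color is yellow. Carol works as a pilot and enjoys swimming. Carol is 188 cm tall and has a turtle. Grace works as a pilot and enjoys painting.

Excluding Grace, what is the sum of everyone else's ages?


Sum (excluding Grace): 173

173


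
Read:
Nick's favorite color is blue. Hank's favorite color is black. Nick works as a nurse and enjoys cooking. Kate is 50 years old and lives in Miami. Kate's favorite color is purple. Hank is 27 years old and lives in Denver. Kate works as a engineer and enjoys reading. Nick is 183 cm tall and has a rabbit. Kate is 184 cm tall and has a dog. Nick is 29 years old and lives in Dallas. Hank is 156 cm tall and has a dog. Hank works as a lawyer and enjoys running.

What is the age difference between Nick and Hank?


|29 - 27| = 2

2


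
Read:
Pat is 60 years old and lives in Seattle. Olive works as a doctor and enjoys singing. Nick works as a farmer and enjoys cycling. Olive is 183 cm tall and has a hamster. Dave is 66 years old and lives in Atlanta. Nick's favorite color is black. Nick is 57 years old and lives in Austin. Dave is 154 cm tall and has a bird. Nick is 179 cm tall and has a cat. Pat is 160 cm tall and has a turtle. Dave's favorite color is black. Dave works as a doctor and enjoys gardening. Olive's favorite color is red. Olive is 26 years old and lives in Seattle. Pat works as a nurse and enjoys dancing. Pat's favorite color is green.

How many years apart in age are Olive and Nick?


26 vs 57, diff = 31

31


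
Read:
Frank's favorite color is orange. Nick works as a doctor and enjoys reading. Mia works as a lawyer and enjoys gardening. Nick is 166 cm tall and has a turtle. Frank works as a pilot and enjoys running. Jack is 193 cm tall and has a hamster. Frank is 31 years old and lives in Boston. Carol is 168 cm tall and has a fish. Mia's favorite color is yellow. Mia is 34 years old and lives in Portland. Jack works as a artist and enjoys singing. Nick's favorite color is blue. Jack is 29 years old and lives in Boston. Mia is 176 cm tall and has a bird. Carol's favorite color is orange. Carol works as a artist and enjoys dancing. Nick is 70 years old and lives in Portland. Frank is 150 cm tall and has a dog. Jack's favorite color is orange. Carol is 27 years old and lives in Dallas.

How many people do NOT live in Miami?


Not in Miami: 5

5


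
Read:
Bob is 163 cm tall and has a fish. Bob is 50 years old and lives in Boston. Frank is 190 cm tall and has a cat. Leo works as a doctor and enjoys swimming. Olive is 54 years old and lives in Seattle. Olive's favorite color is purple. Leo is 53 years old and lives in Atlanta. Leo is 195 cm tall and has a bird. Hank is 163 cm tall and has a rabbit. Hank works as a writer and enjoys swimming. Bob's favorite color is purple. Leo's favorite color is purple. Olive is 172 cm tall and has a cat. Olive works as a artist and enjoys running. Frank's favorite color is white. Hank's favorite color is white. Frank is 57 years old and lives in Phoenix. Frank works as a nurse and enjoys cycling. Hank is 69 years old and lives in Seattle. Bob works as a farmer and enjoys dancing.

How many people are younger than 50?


Filter: 0

0


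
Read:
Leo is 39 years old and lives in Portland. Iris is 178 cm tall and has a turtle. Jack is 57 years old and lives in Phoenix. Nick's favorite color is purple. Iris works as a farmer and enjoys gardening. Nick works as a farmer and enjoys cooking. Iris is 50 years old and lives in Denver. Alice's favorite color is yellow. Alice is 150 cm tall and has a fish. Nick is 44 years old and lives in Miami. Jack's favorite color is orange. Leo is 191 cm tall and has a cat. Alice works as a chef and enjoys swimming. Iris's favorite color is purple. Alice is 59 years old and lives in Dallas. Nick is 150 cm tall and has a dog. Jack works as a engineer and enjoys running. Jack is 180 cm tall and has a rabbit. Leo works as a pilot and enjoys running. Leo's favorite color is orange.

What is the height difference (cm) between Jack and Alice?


|180 - 150| = 30

30


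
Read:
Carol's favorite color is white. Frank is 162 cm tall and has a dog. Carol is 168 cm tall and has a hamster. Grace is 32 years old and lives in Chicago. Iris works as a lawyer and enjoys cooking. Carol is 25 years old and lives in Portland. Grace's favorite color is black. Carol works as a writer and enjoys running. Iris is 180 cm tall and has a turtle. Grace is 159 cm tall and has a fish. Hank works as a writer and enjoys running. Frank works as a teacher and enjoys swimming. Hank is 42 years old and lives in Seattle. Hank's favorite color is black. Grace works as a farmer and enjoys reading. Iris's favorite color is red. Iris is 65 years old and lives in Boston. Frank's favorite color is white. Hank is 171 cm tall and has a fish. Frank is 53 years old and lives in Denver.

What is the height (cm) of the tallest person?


Tallest: Iris at 180 cm

180


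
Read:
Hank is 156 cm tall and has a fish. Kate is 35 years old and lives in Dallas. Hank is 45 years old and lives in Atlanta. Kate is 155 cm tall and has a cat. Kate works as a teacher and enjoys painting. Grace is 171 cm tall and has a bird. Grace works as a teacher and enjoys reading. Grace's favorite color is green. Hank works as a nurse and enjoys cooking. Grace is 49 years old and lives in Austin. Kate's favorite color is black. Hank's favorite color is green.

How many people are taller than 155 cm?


Taller than 155: 2

2


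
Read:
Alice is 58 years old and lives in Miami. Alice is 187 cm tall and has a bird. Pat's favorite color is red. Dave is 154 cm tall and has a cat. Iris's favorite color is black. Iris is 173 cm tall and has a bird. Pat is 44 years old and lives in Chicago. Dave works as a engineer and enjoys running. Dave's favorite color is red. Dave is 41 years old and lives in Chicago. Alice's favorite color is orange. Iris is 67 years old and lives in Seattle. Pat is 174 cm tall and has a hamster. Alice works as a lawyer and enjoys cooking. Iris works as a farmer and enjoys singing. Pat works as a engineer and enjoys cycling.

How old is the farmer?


The farmer is Iris, age 67

67


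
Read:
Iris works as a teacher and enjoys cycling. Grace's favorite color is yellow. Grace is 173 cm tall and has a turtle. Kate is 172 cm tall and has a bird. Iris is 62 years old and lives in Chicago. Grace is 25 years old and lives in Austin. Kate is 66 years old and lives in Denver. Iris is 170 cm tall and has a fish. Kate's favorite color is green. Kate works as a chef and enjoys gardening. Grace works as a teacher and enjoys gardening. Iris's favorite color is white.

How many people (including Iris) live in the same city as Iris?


Iris lives in Chicago. Count = 1

1


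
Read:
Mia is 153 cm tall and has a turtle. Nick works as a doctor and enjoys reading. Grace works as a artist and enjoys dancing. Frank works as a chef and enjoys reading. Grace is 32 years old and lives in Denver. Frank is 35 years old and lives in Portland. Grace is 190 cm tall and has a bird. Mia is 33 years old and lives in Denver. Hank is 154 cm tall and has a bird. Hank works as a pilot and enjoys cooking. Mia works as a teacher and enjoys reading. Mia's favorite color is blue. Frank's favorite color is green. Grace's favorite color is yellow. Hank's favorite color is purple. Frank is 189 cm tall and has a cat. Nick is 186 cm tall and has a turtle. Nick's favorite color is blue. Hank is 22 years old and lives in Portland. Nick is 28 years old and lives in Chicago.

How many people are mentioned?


People: Frank, Grace, Mia, Nick, Hank. Count = 5

5


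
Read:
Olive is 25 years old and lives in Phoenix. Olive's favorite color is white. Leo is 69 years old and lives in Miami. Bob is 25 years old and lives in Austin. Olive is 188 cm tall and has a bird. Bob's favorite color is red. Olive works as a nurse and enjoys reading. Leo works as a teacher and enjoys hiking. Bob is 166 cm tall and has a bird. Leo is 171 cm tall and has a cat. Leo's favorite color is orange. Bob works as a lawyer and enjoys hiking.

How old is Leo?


Leo is 69 years old

69


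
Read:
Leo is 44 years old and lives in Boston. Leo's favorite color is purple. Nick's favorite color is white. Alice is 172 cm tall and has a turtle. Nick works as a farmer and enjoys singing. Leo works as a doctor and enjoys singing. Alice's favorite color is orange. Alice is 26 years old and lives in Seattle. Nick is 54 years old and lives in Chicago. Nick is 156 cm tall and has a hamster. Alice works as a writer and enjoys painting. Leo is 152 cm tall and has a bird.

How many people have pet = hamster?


Count: 1

1


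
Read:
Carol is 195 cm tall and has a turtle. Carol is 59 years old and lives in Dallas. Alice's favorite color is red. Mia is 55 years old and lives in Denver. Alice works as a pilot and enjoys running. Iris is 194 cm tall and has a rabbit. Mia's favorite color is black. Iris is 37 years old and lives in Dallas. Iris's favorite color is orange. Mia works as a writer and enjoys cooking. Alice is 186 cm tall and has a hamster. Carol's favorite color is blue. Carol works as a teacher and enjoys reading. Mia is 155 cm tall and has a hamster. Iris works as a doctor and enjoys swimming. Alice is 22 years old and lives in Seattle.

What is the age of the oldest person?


Oldest: Carol at 59

59


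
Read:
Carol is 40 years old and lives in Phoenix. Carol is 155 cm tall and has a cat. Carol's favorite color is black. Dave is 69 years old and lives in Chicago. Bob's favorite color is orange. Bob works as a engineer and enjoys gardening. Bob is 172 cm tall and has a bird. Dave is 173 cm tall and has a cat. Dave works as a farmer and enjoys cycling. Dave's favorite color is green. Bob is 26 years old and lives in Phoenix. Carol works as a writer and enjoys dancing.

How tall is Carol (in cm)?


Carol is 155 cm tall

155


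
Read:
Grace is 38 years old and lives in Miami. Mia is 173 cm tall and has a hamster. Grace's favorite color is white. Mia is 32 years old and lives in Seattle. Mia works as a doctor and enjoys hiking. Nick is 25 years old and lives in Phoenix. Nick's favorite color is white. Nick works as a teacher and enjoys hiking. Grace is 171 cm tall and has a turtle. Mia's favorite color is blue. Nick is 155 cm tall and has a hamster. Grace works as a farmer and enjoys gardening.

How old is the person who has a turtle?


Person with turtle is Grace, age 38

38


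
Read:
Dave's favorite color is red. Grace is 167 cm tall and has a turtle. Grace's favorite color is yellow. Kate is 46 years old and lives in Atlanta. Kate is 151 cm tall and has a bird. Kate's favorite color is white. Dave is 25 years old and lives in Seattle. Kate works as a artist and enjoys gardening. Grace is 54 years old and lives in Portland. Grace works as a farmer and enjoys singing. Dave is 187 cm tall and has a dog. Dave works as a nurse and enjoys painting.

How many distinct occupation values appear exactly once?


Unique occupation values: 3

3


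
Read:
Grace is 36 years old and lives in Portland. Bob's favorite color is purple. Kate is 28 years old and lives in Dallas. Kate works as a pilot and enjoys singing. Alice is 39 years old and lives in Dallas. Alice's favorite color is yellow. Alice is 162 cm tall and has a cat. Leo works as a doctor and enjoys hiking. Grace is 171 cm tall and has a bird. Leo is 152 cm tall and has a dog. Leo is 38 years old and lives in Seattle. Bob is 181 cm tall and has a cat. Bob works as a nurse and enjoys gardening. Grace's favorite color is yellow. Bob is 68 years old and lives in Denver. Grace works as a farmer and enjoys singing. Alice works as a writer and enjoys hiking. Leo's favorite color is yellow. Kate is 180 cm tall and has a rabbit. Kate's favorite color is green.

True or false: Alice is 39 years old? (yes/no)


Alice is actually 39. yes

yes


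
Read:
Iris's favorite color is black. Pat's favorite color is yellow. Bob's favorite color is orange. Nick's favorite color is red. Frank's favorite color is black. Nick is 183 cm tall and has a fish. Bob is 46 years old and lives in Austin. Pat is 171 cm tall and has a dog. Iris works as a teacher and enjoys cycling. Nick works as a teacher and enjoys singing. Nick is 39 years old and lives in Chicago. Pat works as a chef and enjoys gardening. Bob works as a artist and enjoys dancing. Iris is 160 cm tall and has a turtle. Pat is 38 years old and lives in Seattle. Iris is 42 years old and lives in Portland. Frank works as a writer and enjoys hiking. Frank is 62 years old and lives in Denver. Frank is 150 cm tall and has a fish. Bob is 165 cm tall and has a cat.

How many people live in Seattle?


Count in Seattle: 1

1


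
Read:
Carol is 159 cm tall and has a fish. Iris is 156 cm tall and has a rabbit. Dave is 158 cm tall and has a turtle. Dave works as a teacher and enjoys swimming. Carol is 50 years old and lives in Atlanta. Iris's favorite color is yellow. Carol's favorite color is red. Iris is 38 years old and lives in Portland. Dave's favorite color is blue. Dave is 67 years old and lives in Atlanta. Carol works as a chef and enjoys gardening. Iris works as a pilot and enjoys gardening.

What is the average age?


Sum=155, n=3, avg=51.67

51.67


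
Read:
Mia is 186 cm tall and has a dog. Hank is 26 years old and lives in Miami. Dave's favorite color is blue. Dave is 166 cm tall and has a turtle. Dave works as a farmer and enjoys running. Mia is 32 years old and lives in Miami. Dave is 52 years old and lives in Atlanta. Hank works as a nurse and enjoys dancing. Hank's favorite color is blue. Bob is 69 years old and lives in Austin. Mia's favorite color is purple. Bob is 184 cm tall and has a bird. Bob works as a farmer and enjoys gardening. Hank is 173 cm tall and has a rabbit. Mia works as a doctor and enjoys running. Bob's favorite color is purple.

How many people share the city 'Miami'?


Count: 2

2


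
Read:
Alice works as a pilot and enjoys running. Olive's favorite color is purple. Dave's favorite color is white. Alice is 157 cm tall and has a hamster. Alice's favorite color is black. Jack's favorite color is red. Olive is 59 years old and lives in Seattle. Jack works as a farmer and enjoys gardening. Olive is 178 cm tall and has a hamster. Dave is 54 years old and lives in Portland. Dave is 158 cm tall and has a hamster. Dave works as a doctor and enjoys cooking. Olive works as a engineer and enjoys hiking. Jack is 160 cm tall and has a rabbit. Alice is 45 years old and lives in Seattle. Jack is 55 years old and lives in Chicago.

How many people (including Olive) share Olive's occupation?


Olive is a engineer. Count = 1

1


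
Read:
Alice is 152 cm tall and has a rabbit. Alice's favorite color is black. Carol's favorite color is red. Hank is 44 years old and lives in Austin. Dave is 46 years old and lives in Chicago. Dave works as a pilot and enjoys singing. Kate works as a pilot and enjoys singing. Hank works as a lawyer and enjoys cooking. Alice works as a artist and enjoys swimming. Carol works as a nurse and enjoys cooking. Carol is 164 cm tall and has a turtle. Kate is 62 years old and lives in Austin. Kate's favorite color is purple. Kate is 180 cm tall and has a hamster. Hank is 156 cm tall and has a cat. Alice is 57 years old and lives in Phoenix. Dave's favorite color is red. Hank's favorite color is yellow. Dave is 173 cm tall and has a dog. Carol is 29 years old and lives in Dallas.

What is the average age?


Sum=238, n=5, avg=47.6

47.6


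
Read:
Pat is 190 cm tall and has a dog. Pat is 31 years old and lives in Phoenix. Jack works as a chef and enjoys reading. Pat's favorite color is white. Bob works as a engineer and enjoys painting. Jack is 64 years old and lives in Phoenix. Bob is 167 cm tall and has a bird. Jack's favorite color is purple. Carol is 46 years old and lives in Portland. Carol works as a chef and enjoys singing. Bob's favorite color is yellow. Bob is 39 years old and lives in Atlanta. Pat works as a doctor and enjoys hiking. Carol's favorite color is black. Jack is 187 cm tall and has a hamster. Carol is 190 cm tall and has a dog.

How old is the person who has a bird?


Person with bird is Bob, age 39

39


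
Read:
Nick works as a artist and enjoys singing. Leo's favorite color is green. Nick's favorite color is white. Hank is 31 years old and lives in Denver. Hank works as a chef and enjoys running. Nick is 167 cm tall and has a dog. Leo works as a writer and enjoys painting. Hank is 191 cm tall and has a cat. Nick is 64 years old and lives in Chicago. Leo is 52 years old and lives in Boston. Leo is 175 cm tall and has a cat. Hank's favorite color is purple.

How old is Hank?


Hank is 31 years old

31


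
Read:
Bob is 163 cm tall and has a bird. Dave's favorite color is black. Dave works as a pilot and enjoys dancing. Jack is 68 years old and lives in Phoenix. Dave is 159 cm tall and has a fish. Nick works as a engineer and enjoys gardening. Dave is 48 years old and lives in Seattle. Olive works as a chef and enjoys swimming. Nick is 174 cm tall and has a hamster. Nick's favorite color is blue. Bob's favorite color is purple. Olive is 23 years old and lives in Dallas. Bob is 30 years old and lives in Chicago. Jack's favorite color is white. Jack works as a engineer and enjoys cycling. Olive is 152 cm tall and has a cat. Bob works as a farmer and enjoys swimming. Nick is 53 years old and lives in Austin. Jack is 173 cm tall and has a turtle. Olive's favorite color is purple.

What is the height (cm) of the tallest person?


Tallest: Nick at 174 cm

174


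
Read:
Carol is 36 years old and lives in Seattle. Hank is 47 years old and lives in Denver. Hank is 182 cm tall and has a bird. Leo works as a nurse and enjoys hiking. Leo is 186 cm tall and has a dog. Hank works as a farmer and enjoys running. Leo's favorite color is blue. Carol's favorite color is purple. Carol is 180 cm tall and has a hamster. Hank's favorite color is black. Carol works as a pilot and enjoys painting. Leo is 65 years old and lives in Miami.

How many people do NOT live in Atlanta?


Not in Atlanta: 3

3


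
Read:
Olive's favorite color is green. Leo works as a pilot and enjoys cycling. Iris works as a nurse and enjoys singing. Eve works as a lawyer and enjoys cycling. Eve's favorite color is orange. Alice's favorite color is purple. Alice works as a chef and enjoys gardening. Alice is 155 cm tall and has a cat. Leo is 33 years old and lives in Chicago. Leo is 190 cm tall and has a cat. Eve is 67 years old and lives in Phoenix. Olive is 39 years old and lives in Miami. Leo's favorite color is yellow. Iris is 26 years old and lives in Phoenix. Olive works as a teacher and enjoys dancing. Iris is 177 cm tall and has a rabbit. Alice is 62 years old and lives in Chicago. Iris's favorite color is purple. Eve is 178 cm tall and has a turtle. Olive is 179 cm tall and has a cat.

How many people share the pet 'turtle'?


Count: 1

1


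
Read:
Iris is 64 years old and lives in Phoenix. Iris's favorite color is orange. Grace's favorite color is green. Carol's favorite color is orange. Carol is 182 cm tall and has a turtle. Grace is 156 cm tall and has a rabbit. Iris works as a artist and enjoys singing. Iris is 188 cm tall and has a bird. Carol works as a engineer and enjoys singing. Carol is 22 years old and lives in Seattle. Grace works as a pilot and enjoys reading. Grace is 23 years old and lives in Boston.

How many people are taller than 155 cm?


Taller than 155: 3

3


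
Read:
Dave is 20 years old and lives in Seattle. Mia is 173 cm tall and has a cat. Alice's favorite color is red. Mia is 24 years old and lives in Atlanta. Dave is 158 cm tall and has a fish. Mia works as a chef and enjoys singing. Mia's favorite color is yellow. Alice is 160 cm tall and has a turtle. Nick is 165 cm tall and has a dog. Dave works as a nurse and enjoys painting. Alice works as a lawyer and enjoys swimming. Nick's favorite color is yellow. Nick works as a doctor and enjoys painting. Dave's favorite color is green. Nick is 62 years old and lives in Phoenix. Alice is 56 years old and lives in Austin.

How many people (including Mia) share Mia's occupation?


Mia is a chef. Count = 1

1


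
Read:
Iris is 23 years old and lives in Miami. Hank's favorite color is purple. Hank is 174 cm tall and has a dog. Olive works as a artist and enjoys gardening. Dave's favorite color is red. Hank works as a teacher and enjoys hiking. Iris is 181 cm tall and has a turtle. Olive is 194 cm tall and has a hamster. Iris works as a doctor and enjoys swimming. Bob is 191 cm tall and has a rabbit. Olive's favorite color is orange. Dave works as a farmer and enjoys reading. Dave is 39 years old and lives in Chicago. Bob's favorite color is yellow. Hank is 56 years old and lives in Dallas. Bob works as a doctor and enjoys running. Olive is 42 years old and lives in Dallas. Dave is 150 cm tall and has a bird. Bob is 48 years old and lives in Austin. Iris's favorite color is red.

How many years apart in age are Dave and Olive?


39 vs 42, diff = 3

3


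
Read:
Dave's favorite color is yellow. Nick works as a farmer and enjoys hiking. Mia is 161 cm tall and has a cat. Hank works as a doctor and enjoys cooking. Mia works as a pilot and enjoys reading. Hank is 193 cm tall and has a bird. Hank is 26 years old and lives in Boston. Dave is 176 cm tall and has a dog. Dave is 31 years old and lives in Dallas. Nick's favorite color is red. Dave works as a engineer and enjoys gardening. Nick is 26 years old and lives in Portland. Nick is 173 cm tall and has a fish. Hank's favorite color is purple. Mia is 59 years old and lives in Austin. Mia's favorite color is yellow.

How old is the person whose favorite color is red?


Person with favorite color=red is Nick, age 26

26


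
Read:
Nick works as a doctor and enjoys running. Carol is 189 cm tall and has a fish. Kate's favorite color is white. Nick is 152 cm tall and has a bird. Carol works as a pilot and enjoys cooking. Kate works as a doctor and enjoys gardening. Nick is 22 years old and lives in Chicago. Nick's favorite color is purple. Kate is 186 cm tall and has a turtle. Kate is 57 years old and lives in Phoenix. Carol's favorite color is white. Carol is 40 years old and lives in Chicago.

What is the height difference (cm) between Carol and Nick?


|189 - 152| = 37

37


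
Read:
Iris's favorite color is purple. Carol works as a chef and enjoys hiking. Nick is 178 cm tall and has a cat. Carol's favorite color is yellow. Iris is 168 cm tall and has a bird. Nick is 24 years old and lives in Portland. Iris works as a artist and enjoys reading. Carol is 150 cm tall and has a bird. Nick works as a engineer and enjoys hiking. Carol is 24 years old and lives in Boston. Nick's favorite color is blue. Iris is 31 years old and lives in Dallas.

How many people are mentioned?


People: Carol, Nick, Iris. Count = 3

3


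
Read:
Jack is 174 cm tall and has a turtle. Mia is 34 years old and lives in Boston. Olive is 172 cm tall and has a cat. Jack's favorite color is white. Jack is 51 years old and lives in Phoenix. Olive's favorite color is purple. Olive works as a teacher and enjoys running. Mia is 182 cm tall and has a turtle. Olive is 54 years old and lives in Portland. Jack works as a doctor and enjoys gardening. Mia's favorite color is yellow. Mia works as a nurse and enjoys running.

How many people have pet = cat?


Count: 1

1


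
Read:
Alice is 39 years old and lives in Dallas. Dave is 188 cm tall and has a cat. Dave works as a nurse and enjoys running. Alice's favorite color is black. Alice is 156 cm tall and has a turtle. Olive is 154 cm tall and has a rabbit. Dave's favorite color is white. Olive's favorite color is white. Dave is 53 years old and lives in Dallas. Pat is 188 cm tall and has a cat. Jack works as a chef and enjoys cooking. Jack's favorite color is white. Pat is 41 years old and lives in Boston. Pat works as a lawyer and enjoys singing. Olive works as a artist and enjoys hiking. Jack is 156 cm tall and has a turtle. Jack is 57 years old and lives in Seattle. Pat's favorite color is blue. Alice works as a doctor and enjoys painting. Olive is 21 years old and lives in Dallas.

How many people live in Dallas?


Count in Dallas: 3

3


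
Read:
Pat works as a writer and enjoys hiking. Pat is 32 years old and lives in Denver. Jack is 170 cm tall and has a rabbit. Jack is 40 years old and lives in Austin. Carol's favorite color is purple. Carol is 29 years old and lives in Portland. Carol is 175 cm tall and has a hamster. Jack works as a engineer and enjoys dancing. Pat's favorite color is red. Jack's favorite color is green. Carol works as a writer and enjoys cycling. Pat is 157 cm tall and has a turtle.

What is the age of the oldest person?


Oldest: Jack at 40

40


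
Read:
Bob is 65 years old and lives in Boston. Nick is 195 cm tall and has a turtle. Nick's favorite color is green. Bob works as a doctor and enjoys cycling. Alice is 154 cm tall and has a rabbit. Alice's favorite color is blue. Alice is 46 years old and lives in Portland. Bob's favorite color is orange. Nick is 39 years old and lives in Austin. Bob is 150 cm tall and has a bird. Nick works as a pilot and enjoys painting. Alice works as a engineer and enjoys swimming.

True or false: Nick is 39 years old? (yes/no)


Nick is actually 39. yes

yes


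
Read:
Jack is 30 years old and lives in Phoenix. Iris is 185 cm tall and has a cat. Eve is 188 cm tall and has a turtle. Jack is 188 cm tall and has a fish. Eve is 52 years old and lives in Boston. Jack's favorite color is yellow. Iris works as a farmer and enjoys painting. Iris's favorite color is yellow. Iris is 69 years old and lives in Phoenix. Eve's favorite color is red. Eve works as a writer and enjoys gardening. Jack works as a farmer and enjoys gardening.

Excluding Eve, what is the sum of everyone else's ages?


Sum (excluding Eve): 99

99


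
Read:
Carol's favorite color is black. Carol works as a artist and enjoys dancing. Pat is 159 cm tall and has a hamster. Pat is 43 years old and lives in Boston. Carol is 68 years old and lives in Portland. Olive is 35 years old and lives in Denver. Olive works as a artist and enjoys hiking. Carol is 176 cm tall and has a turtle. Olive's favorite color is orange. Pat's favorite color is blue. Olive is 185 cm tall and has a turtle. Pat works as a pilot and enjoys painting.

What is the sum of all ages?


68+43+35 = 146

146


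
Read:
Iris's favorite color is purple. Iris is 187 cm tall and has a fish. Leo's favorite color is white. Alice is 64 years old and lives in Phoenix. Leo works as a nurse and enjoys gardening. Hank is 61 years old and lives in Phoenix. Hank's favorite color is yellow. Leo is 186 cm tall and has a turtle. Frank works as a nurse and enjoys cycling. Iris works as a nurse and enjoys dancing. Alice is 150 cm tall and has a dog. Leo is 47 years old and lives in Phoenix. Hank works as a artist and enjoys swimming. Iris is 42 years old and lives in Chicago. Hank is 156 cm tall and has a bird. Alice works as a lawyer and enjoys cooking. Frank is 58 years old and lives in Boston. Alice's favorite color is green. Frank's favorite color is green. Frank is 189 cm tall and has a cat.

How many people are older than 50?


Filter: 3

3


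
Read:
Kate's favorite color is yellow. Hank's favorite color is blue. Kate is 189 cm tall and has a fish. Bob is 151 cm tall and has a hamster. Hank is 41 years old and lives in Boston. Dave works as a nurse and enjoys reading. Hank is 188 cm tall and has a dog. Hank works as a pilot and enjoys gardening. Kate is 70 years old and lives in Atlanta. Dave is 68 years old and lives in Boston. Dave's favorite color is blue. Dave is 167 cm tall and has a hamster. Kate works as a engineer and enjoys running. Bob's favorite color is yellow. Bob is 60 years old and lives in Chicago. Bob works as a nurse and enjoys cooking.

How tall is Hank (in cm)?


Hank is 188 cm tall

188


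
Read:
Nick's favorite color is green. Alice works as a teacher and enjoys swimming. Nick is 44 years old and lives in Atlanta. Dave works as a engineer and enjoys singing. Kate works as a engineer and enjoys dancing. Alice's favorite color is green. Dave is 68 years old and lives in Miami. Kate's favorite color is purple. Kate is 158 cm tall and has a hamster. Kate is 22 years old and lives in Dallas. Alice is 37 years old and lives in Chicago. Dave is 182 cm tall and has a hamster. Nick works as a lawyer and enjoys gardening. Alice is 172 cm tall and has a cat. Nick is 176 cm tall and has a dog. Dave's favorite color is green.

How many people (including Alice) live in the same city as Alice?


Alice lives in Chicago. Count = 1

1


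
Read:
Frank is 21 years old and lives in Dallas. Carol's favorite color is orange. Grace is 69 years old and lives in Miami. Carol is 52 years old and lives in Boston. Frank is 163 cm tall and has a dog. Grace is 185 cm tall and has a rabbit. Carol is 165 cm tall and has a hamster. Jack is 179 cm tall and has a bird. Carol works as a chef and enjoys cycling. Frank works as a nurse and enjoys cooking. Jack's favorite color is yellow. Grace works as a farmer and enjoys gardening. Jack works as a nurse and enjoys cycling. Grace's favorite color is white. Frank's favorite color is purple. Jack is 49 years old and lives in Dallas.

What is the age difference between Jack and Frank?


|49 - 21| = 28

28
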